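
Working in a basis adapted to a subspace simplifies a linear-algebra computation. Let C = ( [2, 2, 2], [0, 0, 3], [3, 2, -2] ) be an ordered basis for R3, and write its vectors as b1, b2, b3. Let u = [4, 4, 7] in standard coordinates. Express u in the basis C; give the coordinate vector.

[2, 1, 0]

We seek scalars with c_1 b1 + ... + c_3 b3 = u; equivalently solve M c = u where the columns of M are b1, ..., b3.
Row-reducing the augmented matrix [M | u] gives c = (2, 1, 0).
Check: 2b1 + b2 + 0·b3 = [4, 4, 7].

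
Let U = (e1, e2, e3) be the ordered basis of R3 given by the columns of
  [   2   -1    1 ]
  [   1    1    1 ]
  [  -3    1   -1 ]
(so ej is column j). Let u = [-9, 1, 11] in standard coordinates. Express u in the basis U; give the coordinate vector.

[-2, 4, -1]

[u]_U is the unique c with M c = u, where M has columns e1, ..., e3.
Row-reducing the augmented matrix [M | u] gives c = (-2, 4, -1).
Check: -2e1 + 4e2 - e3 = [-9, 1, 11].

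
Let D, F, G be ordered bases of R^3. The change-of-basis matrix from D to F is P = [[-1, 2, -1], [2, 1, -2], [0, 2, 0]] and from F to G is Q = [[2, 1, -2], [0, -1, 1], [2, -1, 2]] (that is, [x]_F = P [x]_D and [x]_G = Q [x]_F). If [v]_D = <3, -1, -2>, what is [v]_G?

<7, -11, -19>

Composing the changes, [v]_G = Q P [v]_D.
Q P = [[0, 1, -4], [-2, 1, 2], [-4, 7, 0]]; applying this to <3, -1, -2> gives <7, -11, -19>.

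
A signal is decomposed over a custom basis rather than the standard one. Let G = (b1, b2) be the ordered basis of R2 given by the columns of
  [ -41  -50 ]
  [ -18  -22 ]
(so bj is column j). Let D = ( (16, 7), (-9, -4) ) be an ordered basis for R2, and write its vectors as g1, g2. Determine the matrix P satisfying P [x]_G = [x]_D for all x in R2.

[[-2, -2], [1, 2]]

Column j of P is [bj]_D, since P maps G-coordinates to D-coordinates.
Expressing b1 in D: b1 = -2g1 + g2, so column 1 of P is (-2, 1).
Doing the same for each bj gives P = [[-2, -2], [1, 2]].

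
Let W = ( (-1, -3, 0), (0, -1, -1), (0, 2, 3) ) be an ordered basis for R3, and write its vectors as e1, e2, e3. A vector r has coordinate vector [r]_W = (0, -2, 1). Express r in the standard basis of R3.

(0, 4, 5)

By definition r = 0·e1 - 2e2 + e3.
Summing componentwise gives (0, 4, 5).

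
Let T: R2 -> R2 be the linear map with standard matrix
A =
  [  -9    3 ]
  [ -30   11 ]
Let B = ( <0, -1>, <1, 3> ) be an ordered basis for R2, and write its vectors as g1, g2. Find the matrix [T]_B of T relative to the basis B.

With P the matrix whose columns are g1, g2, [T]_B = P^(-1) A P.
Column by column: T(g1) = A g1 = <-3, -11>; its B-coordinates <2, -3> give column 1.
Continuing for each basis vector yields [T]_B = [[2, -3], [-3, 0]].

[[2, -3], [-3, 0]]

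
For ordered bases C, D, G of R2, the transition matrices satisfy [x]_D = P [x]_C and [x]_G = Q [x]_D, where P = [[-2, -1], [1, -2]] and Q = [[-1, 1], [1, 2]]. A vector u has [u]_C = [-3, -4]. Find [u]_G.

[-5, 20]

Composing the changes, [u]_G = Q P [u]_C.
Q P = [[3, -1], [0, -5]]; applying this to [-3, -4] gives [-5, 20].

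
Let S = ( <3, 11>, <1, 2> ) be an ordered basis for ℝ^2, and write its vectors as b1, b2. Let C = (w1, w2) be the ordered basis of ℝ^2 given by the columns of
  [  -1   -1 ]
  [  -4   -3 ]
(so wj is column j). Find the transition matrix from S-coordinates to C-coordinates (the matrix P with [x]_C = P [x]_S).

Let M have columns bj and N have columns wj. Then for every x, N [x]_C = x = M [x]_S, so P = N^(-1) M.
Since det N = -1, N^(-1) has integer entries; multiplying gives P = [[-2, 1], [-1, -2]].

[[-2, 1], [-1, -2]]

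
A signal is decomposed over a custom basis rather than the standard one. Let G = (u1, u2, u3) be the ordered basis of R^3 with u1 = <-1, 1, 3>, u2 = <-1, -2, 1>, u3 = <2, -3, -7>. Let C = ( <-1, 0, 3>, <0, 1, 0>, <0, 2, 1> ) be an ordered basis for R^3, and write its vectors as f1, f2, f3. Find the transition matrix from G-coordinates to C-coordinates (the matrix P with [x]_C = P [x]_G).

Let M have columns uj and N have columns fj. Then for every x, N [x]_C = x = M [x]_G, so P = N^(-1) M.
Since det N = -1, N^(-1) has integer entries; multiplying gives P = [[1, 1, -2], [1, 2, -1], [0, -2, -1]].

[[1, 1, -2], [1, 2, -1], [0, -2, -1]]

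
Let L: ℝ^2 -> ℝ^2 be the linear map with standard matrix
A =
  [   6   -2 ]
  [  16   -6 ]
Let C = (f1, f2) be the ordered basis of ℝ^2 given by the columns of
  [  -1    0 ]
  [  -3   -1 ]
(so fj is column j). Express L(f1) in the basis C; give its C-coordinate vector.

Compute L(f1) = A f1 = <0, 2> in standard coordinates.
Then write this in C-coordinates: solve for y in y_1 f1 + y_2 f2 = <0, 2>.
This gives y = <0, -2>, which is column 1 of [L]_C.

<0, -2>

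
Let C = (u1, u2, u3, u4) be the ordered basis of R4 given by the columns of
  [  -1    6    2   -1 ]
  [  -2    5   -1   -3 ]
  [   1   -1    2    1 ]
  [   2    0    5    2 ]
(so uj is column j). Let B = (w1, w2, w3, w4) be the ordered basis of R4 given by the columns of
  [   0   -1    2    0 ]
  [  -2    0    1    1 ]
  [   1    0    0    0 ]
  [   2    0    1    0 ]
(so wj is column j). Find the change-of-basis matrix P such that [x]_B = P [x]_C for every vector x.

[[1, -1, 2, 1], [1, -2, 0, 1], [0, 2, 1, 0], [0, 1, 2, -1]]

Let M have columns uj and N have columns wj. Then for every x, N [x]_B = x = M [x]_C, so P = N^(-1) M.
Since det N = 1, N^(-1) has integer entries; multiplying gives P = [[1, -1, 2, 1], [1, -2, 0, 1], [0, 2, 1, 0], [0, 1, 2, -1]].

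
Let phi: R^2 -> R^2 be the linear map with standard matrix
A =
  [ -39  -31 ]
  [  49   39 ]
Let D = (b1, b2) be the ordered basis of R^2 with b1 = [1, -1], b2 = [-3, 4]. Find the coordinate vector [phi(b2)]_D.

Compute phi(b2) = A b2 = [-7, 9] in standard coordinates.
Then write this in D-coordinates: solve for y in y_1 b1 + y_2 b2 = [-7, 9].
This gives y = [-1, 2], which is column 2 of [phi]_D.

[-1, 2]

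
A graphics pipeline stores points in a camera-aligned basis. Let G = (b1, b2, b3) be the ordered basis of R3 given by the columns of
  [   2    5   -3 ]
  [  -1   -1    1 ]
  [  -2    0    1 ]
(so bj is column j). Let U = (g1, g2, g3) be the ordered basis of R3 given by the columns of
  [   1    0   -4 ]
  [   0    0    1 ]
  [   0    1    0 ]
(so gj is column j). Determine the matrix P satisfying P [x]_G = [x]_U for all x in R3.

Column j of P is [bj]_U, since P maps G-coordinates to U-coordinates.
Expressing b1 in U: b1 = -2g1 - 2g2 - g3, so column 1 of P is <-2, -2, -1>.
Doing the same for each bj gives P = [[-2, 1, 1], [-2, 0, 1], [-1, -1, 1]].

[[-2, 1, 1], [-2, 0, 1], [-1, -1, 1]]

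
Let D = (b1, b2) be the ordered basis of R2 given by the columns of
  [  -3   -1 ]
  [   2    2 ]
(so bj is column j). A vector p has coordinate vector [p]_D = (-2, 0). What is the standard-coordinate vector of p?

The coordinates say p = -2b1 + 0·b2; adding the scaled basis vectors gives (6, -4).

(6, -4)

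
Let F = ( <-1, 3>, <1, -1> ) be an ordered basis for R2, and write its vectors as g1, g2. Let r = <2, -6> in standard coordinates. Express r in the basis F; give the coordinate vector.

<-2, 0>

We seek scalars with c_1 g1 + c_2 g2 = r; equivalently solve M c = r where the columns of M are g1, g2.
System: -c_1 + c_2 = 2, 3c_1 - c_2 = -6; solving gives c_1 = -2, c_2 = 0.
Check: -2g1 + 0·g2 = <2, -6>.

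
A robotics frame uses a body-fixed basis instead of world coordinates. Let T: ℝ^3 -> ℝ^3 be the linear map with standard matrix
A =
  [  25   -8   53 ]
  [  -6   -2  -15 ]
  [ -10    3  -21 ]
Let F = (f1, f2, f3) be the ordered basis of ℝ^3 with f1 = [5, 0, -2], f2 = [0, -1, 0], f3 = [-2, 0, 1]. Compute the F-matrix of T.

Let P have columns f1, ..., f3. Then [T]_F = P^(-1) A P.
Here det P = -1, so P^(-1) is integer; computing A P first and then P^(-1)(A P) gives [[3, 2, 1], [0, -2, 3], [-2, 1, 1]].

[[3, 2, 1], [0, -2, 3], [-2, 1, 1]]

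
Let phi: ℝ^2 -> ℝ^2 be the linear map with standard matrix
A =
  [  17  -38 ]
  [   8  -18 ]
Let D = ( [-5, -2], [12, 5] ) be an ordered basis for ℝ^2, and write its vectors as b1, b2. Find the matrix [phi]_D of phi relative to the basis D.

Let P have columns b1, b2. Then [phi]_D = P^(-1) A P.
Here det P = -1, so P^(-1) is integer; computing A P first and then P^(-1)(A P) gives [[-3, 2], [-2, 2]].

[[-3, 2], [-2, 2]]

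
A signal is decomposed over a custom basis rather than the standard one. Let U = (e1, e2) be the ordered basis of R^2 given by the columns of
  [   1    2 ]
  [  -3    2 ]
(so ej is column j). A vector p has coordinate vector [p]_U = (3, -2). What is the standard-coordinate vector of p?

By definition p = 3e1 - 2e2.
Summing componentwise gives (-1, -13).

(-1, -13)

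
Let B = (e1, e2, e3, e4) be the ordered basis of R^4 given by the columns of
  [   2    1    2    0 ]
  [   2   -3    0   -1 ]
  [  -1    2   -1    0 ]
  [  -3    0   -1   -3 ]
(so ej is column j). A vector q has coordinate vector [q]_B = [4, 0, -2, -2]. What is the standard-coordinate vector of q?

[4, 10, -2, -4]

q = M [q]_B, where M has columns e1, ..., e4.
Carrying out the matrix-vector product, q = [4, 10, -2, -4].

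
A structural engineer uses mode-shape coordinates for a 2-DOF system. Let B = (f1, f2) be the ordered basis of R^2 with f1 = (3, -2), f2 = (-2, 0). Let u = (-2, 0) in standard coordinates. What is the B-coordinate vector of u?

(0, 1)

Write u = c_1 f1 + c_2 f2 and solve for the c_i.
System: 3c_1 - 2c_2 = -2, -2c_1 + 0c_2 = 0; solving gives c_1 = 0, c_2 = 1.
Check: 0·f1 + f2 = (-2, 0).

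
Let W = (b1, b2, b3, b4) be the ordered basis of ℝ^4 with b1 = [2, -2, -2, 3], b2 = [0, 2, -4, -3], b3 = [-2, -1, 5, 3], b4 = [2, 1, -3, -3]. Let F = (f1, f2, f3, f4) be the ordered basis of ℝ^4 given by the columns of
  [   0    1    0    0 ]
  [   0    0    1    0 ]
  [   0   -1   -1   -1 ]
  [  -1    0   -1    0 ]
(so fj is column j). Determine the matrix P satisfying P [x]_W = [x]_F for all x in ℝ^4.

Take x = bj: its W-coordinates are the j-th standard unit vector, so P e_j — column j of P — equals [bj]_F.
b1 = -f1 + 2f2 - 2f3 + 2f4, giving column 1 = [-1, 2, -2, 2]; repeating for each j gives P = [[-1, 1, -2, 2], [2, 0, -2, 2], [-2, 2, -1, 1], [2, 2, -2, 0]].

[[-1, 1, -2, 2], [2, 0, -2, 2], [-2, 2, -1, 1], [2, 2, -2, 0]]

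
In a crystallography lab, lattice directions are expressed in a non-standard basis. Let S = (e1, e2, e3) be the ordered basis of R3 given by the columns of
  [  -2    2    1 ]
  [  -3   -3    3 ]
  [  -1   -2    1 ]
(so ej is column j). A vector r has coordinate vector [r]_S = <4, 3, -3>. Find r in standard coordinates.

<-5, -30, -13>

The coordinates say r = 4e1 + 3e2 - 3e3; adding the scaled basis vectors gives <-5, -30, -13>.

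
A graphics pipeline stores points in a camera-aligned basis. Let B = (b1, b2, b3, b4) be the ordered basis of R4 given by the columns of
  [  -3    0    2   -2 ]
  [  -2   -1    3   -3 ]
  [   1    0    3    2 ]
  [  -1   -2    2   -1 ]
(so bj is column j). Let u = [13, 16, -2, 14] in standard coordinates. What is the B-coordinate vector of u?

Write u = c_1 b1 + ... + c_4 b4 and solve for the c_i.
Solving this 4x4 system gives c = (-3, -4, 1, -1).
Check: -3b1 - 4b2 + b3 - b4 = [13, 16, -2, 14].

[-3, -4, 1, -1]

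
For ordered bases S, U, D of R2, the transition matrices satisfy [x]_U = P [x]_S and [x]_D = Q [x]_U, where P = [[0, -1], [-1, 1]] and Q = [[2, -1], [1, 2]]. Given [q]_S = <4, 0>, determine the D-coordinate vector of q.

Composing the changes, [q]_D = Q P [q]_S.
Q P = [[1, -3], [-2, 1]]; applying this to <4, 0> gives <4, -8>.

<4, -8>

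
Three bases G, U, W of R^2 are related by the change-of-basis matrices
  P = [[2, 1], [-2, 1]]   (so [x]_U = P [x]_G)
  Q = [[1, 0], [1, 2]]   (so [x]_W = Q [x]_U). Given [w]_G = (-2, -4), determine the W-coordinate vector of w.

(-8, -8)

Composing the changes, [w]_W = Q P [w]_G.
Q P = [[2, 1], [-2, 3]]; applying this to (-2, -4) gives (-8, -8).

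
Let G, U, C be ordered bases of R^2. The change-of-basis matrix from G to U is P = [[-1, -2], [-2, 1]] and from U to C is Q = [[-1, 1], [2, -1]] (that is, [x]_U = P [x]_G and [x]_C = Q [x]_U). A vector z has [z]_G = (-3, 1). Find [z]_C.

(6, -5)

Apply P to get U-coordinates (1, 7), then Q to get C-coordinates.
The result is [z]_C = (6, -5).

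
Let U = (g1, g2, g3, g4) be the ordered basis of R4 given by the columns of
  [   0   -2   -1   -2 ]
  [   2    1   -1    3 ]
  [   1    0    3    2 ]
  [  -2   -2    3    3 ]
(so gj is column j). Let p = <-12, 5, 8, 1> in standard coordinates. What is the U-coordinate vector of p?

Write p = c_1 g1 + ... + c_4 g4 and solve for the c_i.
Gaussian elimination on [M | p] yields c = (0, 4, 2, 1).
Check: 0·g1 + 4g2 + 2g3 + g4 = <-12, 5, 8, 1>.

<0, 4, 2, 1>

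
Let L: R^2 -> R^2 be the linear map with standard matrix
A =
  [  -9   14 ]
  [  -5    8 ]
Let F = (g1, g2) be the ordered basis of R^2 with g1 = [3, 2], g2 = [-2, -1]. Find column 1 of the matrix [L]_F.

[1, 1]

Compute L(g1) = A g1 = [1, 1] in standard coordinates.
Then write this in F-coordinates: solve for y in y_1 g1 + y_2 g2 = [1, 1].
This gives y = [1, 1], which is column 1 of [L]_F.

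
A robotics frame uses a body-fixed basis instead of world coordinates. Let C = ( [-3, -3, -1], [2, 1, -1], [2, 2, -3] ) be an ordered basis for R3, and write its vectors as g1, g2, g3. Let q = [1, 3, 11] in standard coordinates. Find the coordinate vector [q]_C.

[q]_C is the unique c with M c = q, where M has columns g1, ..., g3.
Solving this 3x3 system gives c = (-3, -2, -2).
Check: -3g1 - 2g2 - 2g3 = [1, 3, 11].

[-3, -2, -2]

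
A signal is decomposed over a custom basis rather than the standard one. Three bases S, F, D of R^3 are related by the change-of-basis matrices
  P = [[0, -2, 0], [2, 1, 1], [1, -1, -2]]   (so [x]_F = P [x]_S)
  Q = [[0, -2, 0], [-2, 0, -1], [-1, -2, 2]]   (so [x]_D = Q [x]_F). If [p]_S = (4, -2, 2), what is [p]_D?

(-16, -10, -16)

First [p]_F = P [p]_S = (4, 8, 2).
Then [p]_D = Q [p]_F = (-16, -10, -16).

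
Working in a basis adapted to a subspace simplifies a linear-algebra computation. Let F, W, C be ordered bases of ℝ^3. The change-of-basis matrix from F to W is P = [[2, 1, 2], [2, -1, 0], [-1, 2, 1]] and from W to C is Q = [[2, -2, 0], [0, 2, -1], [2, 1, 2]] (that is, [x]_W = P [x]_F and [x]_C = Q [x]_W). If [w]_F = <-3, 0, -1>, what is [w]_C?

First [w]_W = P [w]_F = <-8, -6, 2>.
Then [w]_C = Q [w]_W = <-4, -14, -18>.

<-4, -14, -18>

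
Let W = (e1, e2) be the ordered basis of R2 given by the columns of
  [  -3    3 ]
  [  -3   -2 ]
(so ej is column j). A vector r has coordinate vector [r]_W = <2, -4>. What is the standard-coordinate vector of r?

r = M [r]_W, where M has columns e1, e2.
Carrying out the matrix-vector product, r = <-18, 2>.

<-18, 2>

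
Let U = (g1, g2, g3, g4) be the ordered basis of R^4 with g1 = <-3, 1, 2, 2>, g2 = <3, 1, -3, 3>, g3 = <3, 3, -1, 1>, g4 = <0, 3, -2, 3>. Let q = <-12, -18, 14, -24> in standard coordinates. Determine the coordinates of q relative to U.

We seek scalars with c_1 g1 + ... + c_4 g4 = q; equivalently solve M c = q where the columns of M are g1, ..., g4.
Gaussian elimination on [M | q] yields c = (-2, -4, -2, -2).
Check: -2g1 - 4g2 - 2g3 - 2g4 = <-12, -18, 14, -24>.

<-2, -4, -2, -2>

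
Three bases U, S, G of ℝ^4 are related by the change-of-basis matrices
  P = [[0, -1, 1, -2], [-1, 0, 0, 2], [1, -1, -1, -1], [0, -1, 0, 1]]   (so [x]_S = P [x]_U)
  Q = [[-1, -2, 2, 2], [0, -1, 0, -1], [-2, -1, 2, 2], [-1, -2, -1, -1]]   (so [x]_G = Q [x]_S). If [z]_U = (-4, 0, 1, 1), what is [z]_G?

Apply P to get S-coordinates (-1, 6, -6, 1), then Q to get G-coordinates.
The result is [z]_G = (-21, -7, -14, -6).

(-21, -7, -14, -6)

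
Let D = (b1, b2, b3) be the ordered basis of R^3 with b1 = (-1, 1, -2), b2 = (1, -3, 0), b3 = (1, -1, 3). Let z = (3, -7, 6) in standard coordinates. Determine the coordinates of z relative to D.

(3, 2, 4)

[z]_D is the unique c with M c = z, where M has columns b1, ..., b3.
Solving this 3x3 system gives c = (3, 2, 4).
Check: 3b1 + 2b2 + 4b3 = (3, -7, 6).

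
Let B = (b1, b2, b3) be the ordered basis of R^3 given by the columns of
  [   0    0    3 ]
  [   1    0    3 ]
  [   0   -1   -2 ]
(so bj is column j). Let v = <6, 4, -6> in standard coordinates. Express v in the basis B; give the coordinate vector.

Write v = c_1 b1 + ... + c_3 b3 and solve for the c_i.
Solving this 3x3 system gives c = (-2, 2, 2).
Check: -2b1 + 2b2 + 2b3 = <6, 4, -6>.

<-2, 2, 2>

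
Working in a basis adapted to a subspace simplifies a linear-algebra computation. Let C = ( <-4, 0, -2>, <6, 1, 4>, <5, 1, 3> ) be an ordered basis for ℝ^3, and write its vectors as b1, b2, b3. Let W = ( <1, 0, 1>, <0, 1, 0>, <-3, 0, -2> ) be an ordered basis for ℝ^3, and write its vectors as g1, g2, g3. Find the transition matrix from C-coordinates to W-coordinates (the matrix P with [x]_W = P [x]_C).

Column j of P is [bj]_W, since P maps C-coordinates to W-coordinates.
Expressing b1 in W: b1 = 2g1 + 0·g2 + 2g3, so column 1 of P is <2, 0, 2>.
Doing the same for each bj gives P = [[2, 0, -1], [0, 1, 1], [2, -2, -2]].

[[2, 0, -1], [0, 1, 1], [2, -2, -2]]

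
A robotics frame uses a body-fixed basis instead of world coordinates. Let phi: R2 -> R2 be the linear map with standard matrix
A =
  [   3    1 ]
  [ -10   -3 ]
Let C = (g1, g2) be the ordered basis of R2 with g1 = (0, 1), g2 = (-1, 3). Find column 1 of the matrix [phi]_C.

Column 1 of [phi]_C is the C-coordinate vector of phi(g1).
In standard coordinates phi(g1) = A g1 = (1, -3).
Converting to C: (1, -3) = 0·g1 - g2, so the coordinate vector is (0, -1).

(0, -1)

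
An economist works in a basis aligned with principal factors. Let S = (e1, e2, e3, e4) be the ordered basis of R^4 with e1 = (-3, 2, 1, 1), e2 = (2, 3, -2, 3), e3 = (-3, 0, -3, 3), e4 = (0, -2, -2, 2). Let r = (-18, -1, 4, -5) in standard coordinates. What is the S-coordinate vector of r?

[r]_S is the unique c with M c = r, where M has columns e1, ..., e4.
Gaussian elimination on [M | r] yields c = (1, -3, 3, -3).
Check: e1 - 3e2 + 3e3 - 3e4 = (-18, -1, 4, -5).

(1, -3, 3, -3)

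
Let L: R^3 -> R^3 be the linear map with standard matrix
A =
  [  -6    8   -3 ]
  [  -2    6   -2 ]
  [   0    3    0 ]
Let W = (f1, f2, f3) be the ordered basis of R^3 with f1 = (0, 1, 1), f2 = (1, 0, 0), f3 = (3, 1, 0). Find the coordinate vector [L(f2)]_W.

Compute L(f2) = A f2 = (-6, -2, 0) in standard coordinates.
Then write this in W-coordinates: solve for y in y_1 f1 + ... + y_3 f3 = (-6, -2, 0).
This gives y = (0, 0, -2), which is column 2 of [L]_W.

(0, 0, -2)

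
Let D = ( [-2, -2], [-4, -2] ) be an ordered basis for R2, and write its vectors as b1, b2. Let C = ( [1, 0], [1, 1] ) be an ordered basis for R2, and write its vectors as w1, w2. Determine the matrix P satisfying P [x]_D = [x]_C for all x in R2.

Let M have columns bj and N have columns wj. Then for every x, N [x]_C = x = M [x]_D, so P = N^(-1) M.
Since det N = 1, N^(-1) has integer entries; multiplying gives P = [[0, -2], [-2, -2]].

[[0, -2], [-2, -2]]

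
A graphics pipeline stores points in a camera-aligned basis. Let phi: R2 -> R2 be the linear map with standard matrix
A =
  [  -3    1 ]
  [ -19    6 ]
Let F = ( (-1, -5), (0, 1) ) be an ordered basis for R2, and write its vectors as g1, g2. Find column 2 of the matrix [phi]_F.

(-1, 1)

Compute phi(g2) = A g2 = (1, 6) in standard coordinates.
Then write this in F-coordinates: solve for y in y_1 g1 + y_2 g2 = (1, 6).
This gives y = (-1, 1), which is column 2 of [phi]_F.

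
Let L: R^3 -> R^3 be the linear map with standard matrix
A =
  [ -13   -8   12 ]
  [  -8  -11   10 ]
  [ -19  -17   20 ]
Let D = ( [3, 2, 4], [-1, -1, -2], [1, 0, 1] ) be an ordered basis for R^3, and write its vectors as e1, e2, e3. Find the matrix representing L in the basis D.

[[-2, 0, 0], [2, 1, -2], [1, -2, -3]]

With P the matrix whose columns are e1, ..., e3, [L]_D = P^(-1) A P.
Column by column: L(e1) = A e1 = [-7, -6, -11]; its D-coordinates [-2, 2, 1] give column 1.
Continuing for each basis vector yields [L]_D = [[-2, 0, 0], [2, 1, -2], [1, -2, -3]].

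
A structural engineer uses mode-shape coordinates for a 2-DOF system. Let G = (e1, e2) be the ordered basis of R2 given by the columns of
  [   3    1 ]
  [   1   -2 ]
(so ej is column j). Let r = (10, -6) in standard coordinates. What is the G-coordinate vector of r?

(2, 4)

Write r = c_1 e1 + c_2 e2 and solve for the c_i.
System: 3c_1 + c_2 = 10, c_1 - 2c_2 = -6; solving gives c_1 = 2, c_2 = 4.
Check: 2e1 + 4e2 = (10, -6).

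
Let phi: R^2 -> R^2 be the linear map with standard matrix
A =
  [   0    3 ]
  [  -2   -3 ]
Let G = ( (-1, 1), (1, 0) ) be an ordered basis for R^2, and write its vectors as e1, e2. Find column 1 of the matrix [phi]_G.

Column 1 of [phi]_G is the G-coordinate vector of phi(e1).
In standard coordinates phi(e1) = A e1 = (3, -1).
Converting to G: (3, -1) = -e1 + 2e2, so the coordinate vector is (-1, 2).

(-1, 2)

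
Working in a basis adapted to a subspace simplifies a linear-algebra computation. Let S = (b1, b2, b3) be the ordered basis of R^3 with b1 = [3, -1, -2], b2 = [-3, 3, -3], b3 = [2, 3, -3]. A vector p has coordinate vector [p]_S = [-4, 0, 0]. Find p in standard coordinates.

[-12, 4, 8]

The coordinates say p = -4b1 + 0·b2 + 0·b3; adding the scaled basis vectors gives [-12, 4, 8].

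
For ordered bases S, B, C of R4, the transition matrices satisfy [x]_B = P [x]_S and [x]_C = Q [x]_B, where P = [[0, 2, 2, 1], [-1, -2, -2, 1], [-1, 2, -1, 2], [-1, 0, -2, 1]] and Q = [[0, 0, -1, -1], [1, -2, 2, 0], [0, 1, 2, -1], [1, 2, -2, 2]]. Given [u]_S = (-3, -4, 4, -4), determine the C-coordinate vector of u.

(26, -36, -26, 10)

First [u]_B = P [u]_S = (-4, -1, -17, -9).
Then [u]_C = Q [u]_B = (26, -36, -26, 10).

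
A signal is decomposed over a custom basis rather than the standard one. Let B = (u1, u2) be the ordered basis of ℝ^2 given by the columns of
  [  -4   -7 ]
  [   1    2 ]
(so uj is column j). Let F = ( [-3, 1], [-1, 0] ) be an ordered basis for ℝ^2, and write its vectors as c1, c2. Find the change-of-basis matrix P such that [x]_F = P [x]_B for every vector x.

[[1, 2], [1, 1]]

Let M have columns uj and N have columns cj. Then for every x, N [x]_F = x = M [x]_B, so P = N^(-1) M.
Since det N = 1, N^(-1) has integer entries; multiplying gives P = [[1, 2], [1, 1]].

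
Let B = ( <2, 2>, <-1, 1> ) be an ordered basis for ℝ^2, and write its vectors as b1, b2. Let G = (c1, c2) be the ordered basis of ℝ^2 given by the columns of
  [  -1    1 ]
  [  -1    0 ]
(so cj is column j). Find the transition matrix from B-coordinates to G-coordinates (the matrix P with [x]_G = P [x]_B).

[[-2, -1], [0, -2]]

Take x = bj: its B-coordinates are the j-th standard unit vector, so P e_j — column j of P — equals [bj]_G.
b1 = -2c1 + 0·c2, giving column 1 = <-2, 0>; repeating for each j gives P = [[-2, -1], [0, -2]].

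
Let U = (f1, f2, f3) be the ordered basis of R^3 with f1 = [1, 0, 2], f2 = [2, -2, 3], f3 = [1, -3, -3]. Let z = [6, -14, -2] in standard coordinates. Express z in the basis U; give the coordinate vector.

[-4, 4, 2]

We seek scalars with c_1 f1 + ... + c_3 f3 = z; equivalently solve M c = z where the columns of M are f1, ..., f3.
Row-reducing the augmented matrix [M | z] gives c = (-4, 4, 2).
Check: -4f1 + 4f2 + 2f3 = [6, -14, -2].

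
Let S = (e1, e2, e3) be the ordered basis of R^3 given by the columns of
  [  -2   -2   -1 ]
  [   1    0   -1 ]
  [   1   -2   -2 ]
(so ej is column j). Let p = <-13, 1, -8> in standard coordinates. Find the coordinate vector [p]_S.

<2, 4, 1>

[p]_S is the unique c with M c = p, where M has columns e1, ..., e3.
Solving this 3x3 system gives c = (2, 4, 1).
Check: 2e1 + 4e2 + e3 = <-13, 1, -8>.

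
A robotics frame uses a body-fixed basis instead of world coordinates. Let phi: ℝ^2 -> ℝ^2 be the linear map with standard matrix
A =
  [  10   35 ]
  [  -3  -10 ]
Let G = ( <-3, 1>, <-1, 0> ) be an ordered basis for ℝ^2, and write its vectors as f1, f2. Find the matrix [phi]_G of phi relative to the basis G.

The j-th column of [phi]_G is [phi(fj)]_G.
phi(f1) = A f1 = <5, -1> = -f1 - 2f2, so column 1 is <-1, -2>.
Repeating for f2 and assembling the columns gives [[-1, 3], [-2, 1]].

[[-1, 3], [-2, 1]]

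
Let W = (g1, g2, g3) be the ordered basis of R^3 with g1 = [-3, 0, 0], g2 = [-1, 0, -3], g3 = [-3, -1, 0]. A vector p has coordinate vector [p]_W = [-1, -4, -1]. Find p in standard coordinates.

By definition p = -g1 - 4g2 - g3.
Summing componentwise gives [10, 1, 12].

[10, 1, 12]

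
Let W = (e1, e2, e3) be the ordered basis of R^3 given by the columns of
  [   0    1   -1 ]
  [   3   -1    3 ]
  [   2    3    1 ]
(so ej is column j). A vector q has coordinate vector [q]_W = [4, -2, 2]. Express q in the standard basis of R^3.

[-4, 20, 4]

By definition q = 4e1 - 2e2 + 2e3.
Summing componentwise gives [-4, 20, 4].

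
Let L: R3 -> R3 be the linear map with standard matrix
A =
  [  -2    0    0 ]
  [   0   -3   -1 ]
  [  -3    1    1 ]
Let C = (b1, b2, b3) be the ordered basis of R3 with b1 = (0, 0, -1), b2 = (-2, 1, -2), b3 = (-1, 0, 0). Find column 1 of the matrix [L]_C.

Column 1 of [L]_C is the C-coordinate vector of L(b1).
In standard coordinates L(b1) = A b1 = (0, 1, -1).
Converting to C: (0, 1, -1) = -b1 + b2 - 2b3, so the coordinate vector is (-1, 1, -2).

(-1, 1, -2)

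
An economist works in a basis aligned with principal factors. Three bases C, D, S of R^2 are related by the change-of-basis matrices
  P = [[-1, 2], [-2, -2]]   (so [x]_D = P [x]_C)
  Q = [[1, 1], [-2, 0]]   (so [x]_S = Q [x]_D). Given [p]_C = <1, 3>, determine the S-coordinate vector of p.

<-3, -10>

Apply P to get D-coordinates <5, -8>, then Q to get S-coordinates.
The result is [p]_S = <-3, -10>.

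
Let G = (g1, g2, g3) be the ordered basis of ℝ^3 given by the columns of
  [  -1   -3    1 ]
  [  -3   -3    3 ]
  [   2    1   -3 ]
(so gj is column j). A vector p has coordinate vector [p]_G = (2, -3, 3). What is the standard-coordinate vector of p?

(10, 12, -8)

p = M [p]_G, where M has columns g1, ..., g3.
Carrying out the matrix-vector product, p = (10, 12, -8).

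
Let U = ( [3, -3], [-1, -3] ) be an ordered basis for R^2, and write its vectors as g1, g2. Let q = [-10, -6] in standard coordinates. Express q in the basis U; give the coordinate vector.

[-2, 4]

Write q = c_1 g1 + c_2 g2 and solve for the c_i.
System: 3c_1 - c_2 = -10, -3c_1 - 3c_2 = -6; solving gives c_1 = -2, c_2 = 4.
Check: -2g1 + 4g2 = [-10, -6].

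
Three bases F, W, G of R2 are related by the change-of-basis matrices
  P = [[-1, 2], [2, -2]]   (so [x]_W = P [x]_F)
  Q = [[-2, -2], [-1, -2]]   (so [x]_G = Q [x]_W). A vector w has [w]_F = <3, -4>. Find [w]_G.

First [w]_W = P [w]_F = <-11, 14>.
Then [w]_G = Q [w]_W = <-6, -17>.

<-6, -17>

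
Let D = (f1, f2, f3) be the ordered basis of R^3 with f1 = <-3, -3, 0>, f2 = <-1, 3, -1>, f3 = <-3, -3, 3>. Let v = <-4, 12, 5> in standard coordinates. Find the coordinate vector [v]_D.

We seek scalars with c_1 f1 + ... + c_3 f3 = v; equivalently solve M c = v where the columns of M are f1, ..., f3.
Solving this 3x3 system gives c = (-3, 4, 3).
Check: -3f1 + 4f2 + 3f3 = <-4, 12, 5>.

<-3, 4, 3>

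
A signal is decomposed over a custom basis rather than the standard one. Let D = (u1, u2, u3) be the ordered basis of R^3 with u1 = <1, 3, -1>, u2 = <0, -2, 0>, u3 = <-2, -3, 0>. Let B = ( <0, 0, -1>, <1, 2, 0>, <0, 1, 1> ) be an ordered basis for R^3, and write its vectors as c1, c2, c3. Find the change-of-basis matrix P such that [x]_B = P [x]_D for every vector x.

[[2, -2, 1], [1, 0, -2], [1, -2, 1]]

Column j of P is [uj]_B, since P maps D-coordinates to B-coordinates.
Expressing u1 in B: u1 = 2c1 + c2 + c3, so column 1 of P is <2, 1, 1>.
Doing the same for each uj gives P = [[2, -2, 1], [1, 0, -2], [1, -2, 1]].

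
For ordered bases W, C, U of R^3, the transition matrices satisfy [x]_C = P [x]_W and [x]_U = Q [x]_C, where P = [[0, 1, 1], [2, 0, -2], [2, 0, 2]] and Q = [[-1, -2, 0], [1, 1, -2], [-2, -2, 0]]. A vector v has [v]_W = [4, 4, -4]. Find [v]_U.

[-32, 16, -32]

First [v]_C = P [v]_W = [0, 16, 0].
Then [v]_U = Q [v]_C = [-32, 16, -32].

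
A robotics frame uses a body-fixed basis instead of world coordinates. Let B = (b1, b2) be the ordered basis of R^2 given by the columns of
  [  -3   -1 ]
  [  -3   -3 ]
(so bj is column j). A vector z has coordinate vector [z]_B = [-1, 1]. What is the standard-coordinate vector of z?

z = M [z]_B, where M has columns b1, b2.
Carrying out the matrix-vector product, z = [2, 0].

[2, 0]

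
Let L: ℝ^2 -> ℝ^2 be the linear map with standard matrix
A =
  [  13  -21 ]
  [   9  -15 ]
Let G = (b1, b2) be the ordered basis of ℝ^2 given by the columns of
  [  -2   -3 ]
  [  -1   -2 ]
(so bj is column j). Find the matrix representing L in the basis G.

[[1, 3], [1, -3]]

With P the matrix whose columns are b1, b2, [L]_G = P^(-1) A P.
Column by column: L(b1) = A b1 = [-5, -3]; its G-coordinates [1, 1] give column 1.
Continuing for each basis vector yields [L]_G = [[1, 3], [1, -3]].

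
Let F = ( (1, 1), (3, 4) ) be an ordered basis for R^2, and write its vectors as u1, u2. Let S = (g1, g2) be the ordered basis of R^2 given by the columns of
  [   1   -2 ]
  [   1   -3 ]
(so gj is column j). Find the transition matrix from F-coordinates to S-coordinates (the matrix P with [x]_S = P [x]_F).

Column j of P is [uj]_S, since P maps F-coordinates to S-coordinates.
Expressing u1 in S: u1 = g1 + 0·g2, so column 1 of P is (1, 0).
Doing the same for each uj gives P = [[1, 1], [0, -1]].

[[1, 1], [0, -1]]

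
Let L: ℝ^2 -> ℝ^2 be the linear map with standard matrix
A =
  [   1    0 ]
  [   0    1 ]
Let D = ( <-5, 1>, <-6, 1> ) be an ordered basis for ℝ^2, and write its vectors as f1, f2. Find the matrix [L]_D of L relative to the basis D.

Let P have columns f1, f2. Then [L]_D = P^(-1) A P.
Here det P = 1, so P^(-1) is integer; computing A P first and then P^(-1)(A P) gives [[1, 0], [0, 1]].

[[1, 0], [0, 1]]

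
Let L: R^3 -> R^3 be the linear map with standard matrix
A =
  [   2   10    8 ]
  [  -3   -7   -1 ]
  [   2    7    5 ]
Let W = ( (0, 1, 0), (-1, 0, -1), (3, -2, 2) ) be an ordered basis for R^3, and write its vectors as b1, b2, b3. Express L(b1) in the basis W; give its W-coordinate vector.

(-1, -1, 3)

Column 1 of [L]_W is the W-coordinate vector of L(b1).
In standard coordinates L(b1) = A b1 = (10, -7, 7).
Converting to W: (10, -7, 7) = -b1 - b2 + 3b3, so the coordinate vector is (-1, -1, 3).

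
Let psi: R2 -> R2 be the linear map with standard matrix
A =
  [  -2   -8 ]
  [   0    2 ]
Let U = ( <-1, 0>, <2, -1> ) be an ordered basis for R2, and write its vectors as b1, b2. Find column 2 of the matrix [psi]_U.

<0, 2>

Column 2 of [psi]_U is the U-coordinate vector of psi(b2).
In standard coordinates psi(b2) = A b2 = <4, -2>.
Converting to U: <4, -2> = 0·b1 + 2b2, so the coordinate vector is <0, 2>.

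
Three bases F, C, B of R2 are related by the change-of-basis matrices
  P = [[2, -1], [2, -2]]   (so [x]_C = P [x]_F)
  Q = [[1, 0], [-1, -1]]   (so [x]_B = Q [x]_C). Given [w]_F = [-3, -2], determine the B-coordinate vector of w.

First [w]_C = P [w]_F = [-4, -2].
Then [w]_B = Q [w]_C = [-4, 6].

[-4, 6]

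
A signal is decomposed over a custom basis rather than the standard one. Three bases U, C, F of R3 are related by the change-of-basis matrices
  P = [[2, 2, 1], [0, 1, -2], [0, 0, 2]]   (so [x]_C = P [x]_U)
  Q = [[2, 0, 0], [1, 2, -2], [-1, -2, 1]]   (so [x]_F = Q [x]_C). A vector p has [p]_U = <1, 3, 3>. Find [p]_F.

<22, -7, 1>

Composing the changes, [p]_F = Q P [p]_U.
Q P = [[4, 4, 2], [2, 4, -7], [-2, -4, 5]]; applying this to <1, 3, 3> gives <22, -7, 1>.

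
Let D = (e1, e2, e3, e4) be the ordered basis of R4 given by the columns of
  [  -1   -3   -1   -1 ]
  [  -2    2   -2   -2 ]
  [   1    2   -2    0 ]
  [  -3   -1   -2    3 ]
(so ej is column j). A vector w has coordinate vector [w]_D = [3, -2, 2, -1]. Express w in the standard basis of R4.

[2, -12, -5, -14]

w = M [w]_D, where M has columns e1, ..., e4.
Carrying out the matrix-vector product, w = [2, -12, -5, -14].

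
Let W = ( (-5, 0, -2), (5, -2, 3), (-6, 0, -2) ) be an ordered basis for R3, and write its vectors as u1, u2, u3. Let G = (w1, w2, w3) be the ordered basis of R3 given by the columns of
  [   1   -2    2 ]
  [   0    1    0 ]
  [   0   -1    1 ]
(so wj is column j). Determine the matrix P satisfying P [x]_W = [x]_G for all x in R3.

[[-1, -1, -2], [0, -2, 0], [-2, 1, -2]]

Take x = uj: its W-coordinates are the j-th standard unit vector, so P e_j — column j of P — equals [uj]_G.
u1 = -w1 + 0·w2 - 2w3, giving column 1 = (-1, 0, -2); repeating for each j gives P = [[-1, -1, -2], [0, -2, 0], [-2, 1, -2]].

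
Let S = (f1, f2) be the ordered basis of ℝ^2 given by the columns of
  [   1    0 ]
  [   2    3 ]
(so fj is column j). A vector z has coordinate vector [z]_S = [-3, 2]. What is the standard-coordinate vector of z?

[-3, 0]

By definition z = -3f1 + 2f2.
Summing componentwise gives [-3, 0].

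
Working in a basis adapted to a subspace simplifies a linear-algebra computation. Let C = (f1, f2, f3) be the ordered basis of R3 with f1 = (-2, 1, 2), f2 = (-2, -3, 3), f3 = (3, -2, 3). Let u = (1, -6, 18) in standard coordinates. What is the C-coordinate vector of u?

[u]_C is the unique c with M c = u, where M has columns f1, ..., f3.
Solving this 3x3 system gives c = (3, 1, 3).
Check: 3f1 + f2 + 3f3 = (1, -6, 18).

(3, 1, 3)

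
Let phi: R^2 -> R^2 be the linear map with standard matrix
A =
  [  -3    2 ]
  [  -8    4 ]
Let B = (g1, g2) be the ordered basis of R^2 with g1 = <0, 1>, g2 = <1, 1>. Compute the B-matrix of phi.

[[2, -3], [2, -1]]

With P the matrix whose columns are g1, g2, [phi]_B = P^(-1) A P.
Column by column: phi(g1) = A g1 = <2, 4>; its B-coordinates <2, 2> give column 1.
Continuing for each basis vector yields [phi]_B = [[2, -3], [2, -1]].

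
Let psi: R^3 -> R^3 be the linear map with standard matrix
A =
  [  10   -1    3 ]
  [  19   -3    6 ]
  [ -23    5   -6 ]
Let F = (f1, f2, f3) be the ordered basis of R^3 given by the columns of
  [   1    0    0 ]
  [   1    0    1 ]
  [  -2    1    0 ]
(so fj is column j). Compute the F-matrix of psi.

[[3, 3, -1], [0, 0, 3], [1, 3, -2]]

Let P have columns f1, ..., f3. Then [psi]_F = P^(-1) A P.
Here det P = -1, so P^(-1) is integer; computing A P first and then P^(-1)(A P) gives [[3, 3, -1], [0, 0, 3], [1, 3, -2]].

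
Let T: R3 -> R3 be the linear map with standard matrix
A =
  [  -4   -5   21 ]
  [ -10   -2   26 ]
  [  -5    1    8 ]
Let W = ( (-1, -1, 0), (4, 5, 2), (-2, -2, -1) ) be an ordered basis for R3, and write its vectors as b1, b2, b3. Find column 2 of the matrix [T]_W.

(1, 1, 1)

Column 2 of [T]_W is the W-coordinate vector of T(b2).
In standard coordinates T(b2) = A b2 = (1, 2, 1).
Converting to W: (1, 2, 1) = b1 + b2 + b3, so the coordinate vector is (1, 1, 1).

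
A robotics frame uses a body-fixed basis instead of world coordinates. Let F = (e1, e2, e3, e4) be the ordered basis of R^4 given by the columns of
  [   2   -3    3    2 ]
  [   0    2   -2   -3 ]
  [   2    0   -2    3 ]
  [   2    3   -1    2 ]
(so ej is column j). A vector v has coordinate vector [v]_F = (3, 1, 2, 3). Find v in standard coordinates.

(15, -11, 11, 13)

v = M [v]_F, where M has columns e1, ..., e4.
Carrying out the matrix-vector product, v = (15, -11, 11, 13).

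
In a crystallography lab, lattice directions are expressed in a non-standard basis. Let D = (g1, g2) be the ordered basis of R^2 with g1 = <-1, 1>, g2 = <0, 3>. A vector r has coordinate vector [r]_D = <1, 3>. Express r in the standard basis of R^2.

<-1, 10>

By definition r = g1 + 3g2.
Summing componentwise gives <-1, 10>.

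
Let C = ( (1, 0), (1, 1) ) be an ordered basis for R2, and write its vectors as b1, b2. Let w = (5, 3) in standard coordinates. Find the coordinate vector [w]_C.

We seek scalars with c_1 b1 + c_2 b2 = w; equivalently solve M c = w where the columns of M are b1, b2.
System: c_1 + c_2 = 5, 0c_1 + c_2 = 3; solving gives c_1 = 2, c_2 = 3.
Check: 2b1 + 3b2 = (5, 3).

(2, 3)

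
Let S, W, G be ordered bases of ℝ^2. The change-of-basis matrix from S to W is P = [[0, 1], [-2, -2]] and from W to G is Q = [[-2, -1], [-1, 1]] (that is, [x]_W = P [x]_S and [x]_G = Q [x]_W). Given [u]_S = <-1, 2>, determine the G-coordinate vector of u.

Composing the changes, [u]_G = Q P [u]_S.
Q P = [[2, 0], [-2, -3]]; applying this to <-1, 2> gives <-2, -4>.

<-2, -4>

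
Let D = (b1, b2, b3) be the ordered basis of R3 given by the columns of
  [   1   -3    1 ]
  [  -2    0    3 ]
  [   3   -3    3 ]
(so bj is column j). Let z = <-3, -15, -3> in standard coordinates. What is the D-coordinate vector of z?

Write z = c_1 b1 + ... + c_3 b3 and solve for the c_i.
Solving this 3x3 system gives c = (3, 1, -3).
Check: 3b1 + b2 - 3b3 = <-3, -15, -3>.

<3, 1, -3>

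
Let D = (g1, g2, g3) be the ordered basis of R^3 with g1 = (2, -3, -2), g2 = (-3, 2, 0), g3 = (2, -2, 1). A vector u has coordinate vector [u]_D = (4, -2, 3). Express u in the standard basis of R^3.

(20, -22, -5)

u = M [u]_D, where M has columns g1, ..., g3.
Carrying out the matrix-vector product, u = (20, -22, -5).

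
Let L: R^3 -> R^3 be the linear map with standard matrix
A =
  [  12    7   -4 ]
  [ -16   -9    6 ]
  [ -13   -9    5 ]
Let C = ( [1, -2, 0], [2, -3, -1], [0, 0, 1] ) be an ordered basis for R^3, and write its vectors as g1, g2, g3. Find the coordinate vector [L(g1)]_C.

Compute L(g1) = A g1 = [-2, 2, 5] in standard coordinates.
Then write this in C-coordinates: solve for y in y_1 g1 + ... + y_3 g3 = [-2, 2, 5].
This gives y = [2, -2, 3], which is column 1 of [L]_C.

[2, -2, 3]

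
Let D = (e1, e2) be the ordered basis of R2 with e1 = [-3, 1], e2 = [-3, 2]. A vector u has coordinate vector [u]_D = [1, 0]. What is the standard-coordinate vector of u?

[-3, 1]

By definition u = e1 + 0·e2.
Summing componentwise gives [-3, 1].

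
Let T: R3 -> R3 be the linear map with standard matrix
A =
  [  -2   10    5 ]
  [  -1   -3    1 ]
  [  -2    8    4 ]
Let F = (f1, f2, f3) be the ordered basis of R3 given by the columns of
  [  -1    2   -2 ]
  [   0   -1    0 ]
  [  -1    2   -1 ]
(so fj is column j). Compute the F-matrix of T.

The j-th column of [T]_F is [T(fj)]_F.
T(f1) = A f1 = <-3, 0, -2> = f1 + 0·f2 + f3, so column 1 is <1, 0, 1>.
Repeating for f2, f3 and assembling the columns gives [[1, -2, -3], [0, -3, -1], [1, 0, 1]].

[[1, -2, -3], [0, -3, -1], [1, 0, 1]]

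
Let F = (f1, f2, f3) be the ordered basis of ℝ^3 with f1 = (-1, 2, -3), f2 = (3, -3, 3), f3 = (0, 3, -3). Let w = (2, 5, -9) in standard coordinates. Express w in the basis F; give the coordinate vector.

(4, 2, 1)

Write w = c_1 f1 + ... + c_3 f3 and solve for the c_i.
Gaussian elimination on [M | w] yields c = (4, 2, 1).
Check: 4f1 + 2f2 + f3 = (2, 5, -9).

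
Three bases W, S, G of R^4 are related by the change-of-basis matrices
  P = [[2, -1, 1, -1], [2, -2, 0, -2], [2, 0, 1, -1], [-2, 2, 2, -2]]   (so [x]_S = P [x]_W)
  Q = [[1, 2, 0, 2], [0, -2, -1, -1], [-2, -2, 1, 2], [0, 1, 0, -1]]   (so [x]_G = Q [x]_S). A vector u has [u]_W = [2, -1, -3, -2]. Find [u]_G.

Composing the changes, [u]_G = Q P [u]_W.
Q P = [[2, -1, 5, -9], [-4, 2, -3, 7], [-10, 10, 3, 1], [4, -4, -2, 0]]; applying this to [2, -1, -3, -2] gives [8, -15, -41, 18].

[8, -15, -41, 18]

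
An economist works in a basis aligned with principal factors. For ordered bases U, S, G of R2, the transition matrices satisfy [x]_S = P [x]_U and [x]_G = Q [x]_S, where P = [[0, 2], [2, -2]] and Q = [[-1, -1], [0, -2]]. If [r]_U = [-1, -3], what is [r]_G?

[2, -8]

First [r]_S = P [r]_U = [-6, 4].
Then [r]_G = Q [r]_S = [2, -8].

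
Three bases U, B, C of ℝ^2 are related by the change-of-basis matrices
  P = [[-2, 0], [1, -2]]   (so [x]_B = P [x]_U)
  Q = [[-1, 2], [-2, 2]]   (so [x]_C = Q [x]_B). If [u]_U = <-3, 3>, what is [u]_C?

Composing the changes, [u]_C = Q P [u]_U.
Q P = [[4, -4], [6, -4]]; applying this to <-3, 3> gives <-24, -30>.

<-24, -30>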